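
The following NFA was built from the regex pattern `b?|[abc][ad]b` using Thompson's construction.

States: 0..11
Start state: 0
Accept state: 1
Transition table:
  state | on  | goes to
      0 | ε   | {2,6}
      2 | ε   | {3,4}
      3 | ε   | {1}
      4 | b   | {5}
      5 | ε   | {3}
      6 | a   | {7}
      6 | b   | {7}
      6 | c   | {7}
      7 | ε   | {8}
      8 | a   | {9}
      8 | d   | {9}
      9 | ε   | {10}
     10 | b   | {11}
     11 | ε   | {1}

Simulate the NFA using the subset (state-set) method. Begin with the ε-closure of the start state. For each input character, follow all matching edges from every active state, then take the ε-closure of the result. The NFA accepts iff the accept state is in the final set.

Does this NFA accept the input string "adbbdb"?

Answer: REJECT

Steps:
start: ε-closure({0}) = {0,1,2,3,4,6}
'a' @ 1: {7,8}
'd' @ 2: {9,10}
'b' @ 3: {1,11}  (accept∈set)
'b' @ 4: {}  — state set empty
rest 'db' ignored (set empty)
after full input: {}  (accept=1 not in)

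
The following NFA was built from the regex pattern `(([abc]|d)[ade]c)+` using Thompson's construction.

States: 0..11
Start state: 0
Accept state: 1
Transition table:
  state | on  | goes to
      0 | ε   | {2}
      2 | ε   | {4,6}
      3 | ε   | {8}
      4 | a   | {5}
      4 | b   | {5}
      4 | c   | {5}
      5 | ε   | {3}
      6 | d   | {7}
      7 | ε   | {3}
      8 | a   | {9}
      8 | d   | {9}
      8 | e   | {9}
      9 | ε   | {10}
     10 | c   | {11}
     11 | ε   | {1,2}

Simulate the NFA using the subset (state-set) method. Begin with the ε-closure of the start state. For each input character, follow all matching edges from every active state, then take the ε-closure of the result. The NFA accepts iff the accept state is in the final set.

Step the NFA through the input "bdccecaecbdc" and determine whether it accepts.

Answer: ACCEPT

Steps:
start: ε-closure({0}) = {0,2,4,6}
'b' @ 1: {3,5,8}
'd' @ 2: {9,10}
'c' @ 3: {1,2,4,6,11}  ✓accept
'c' @ 4: {3,5,8}
'e' @ 5: {9,10}
'c' @ 6: {1,2,4,6,11}  ✓accept
'a' @ 7: {3,5,8}
'e' @ 8: {9,10}
'c' @ 9: {1,2,4,6,11}  ✓accept
'b' @ 10: {3,5,8}
'd' @ 11: {9,10}
'c' @ 12: {1,2,4,6,11}  ✓accept
after full input: {1,2,4,6,11}  (accept=1 in)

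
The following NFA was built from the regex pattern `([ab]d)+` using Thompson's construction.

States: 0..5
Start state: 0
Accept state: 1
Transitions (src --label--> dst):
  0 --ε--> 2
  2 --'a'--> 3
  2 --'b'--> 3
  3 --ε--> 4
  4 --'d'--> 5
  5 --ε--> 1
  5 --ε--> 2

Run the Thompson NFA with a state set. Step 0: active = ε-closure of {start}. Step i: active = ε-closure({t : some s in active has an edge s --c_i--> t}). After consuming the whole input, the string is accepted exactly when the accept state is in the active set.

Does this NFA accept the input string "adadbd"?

S₀ = ε-closure({0}) = {0,2}
'a' @ 1: {3,4}
'd' @ 2: {1,2,5}  [accepting]
'a' @ 3: {3,4}
'd' @ 4: {1,2,5}  [accepting]
'b' @ 5: {3,4}
'd' @ 6: {1,2,5}  [accepting]
final: {1,2,5}; accept 1 in set

Answer: ACCEPT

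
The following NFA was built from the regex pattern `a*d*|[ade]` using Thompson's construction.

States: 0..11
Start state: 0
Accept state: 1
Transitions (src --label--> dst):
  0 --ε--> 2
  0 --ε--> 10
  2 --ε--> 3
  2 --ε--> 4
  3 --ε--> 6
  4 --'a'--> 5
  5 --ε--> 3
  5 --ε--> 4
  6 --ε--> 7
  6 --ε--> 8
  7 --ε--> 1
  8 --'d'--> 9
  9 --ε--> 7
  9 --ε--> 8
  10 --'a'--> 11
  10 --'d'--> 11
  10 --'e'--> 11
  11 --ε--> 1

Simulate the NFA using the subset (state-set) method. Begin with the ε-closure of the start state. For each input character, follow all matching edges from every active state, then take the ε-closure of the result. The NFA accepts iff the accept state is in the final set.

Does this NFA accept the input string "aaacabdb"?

Answer: REJECT

Trace:
initial (ε-close {0}): {0,1,2,3,4,6,7,8,10}
'a' @ 1: {1,3,4,5,6,7,8,11}  ✓accept
'a' @ 2: {1,3,4,5,6,7,8}  ✓accept
'a' @ 3: {1,3,4,5,6,7,8}  ✓accept
'c' @ 4: {}  — state set empty
rest 'abdb' ignored (set empty)
final: {}; accept 1 not in set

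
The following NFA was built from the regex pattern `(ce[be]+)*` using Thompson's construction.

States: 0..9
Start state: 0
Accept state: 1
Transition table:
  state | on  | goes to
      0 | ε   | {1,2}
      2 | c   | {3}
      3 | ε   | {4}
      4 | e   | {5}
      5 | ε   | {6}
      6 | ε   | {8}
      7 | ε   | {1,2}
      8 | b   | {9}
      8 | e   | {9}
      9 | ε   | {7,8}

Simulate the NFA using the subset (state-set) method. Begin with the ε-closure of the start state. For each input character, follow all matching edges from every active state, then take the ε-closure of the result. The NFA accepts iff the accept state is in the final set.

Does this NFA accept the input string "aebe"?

S₀ = ε-closure({0}) = {0,1,2}
'a' @ 1: {}  — state set empty
rest 'ebe' ignored (set empty)
end set {} — state 1 not in

Answer: REJECT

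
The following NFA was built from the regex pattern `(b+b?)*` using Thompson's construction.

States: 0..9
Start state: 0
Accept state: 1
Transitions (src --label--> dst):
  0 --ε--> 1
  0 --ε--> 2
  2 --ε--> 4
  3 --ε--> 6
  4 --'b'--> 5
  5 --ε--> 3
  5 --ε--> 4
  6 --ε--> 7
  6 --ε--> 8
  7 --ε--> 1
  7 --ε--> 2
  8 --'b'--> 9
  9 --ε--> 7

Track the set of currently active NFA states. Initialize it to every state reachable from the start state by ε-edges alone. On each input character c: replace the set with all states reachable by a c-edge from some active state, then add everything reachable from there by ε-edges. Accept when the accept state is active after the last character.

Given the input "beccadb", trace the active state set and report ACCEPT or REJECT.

initial (ε-close {0}): {0,1,2,4}
'b' @ 1: {1,2,3,4,5,6,7,8}  (accept∈set)
'e' @ 2: {}  — no active states
rest 'ccadb' ignored (set empty)
final: {}; accept 1 not in set

Answer: REJECT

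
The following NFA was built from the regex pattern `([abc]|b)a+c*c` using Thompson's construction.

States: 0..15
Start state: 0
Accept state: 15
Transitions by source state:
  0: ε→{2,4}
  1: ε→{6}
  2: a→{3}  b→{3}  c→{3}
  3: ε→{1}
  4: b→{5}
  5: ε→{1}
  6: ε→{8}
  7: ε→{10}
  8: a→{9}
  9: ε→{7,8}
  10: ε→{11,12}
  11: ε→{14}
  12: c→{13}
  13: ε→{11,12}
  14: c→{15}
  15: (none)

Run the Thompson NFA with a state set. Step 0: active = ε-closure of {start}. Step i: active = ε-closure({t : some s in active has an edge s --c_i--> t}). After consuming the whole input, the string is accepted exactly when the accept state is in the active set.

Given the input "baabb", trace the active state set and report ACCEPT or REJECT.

S₀ = ε-closure({0}) = {0,2,4}
'b' @ 1: {1,3,5,6,8}
'a' @ 2: {7,8,9,10,11,12,14}
'a' @ 3: {7,8,9,10,11,12,14}
'b' @ 4: {}  — dead — no transitions
rest 'b' ignored (set empty)
final: {}; accept 15 not in set

Answer: REJECT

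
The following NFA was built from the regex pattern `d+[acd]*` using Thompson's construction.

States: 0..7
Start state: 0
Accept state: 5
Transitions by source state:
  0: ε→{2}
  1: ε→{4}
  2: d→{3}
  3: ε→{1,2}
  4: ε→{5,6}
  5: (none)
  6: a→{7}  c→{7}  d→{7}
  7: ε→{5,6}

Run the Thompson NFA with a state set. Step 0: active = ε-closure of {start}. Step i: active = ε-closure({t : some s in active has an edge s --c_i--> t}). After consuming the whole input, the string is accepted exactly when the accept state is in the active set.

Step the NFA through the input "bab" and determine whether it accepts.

start: ε-closure({0}) = {0,2}
'b' @ 1: {}  — state set empty
rest 'ab' ignored (set empty)
after full input: {}  (accept=5 not in)

Answer: REJECT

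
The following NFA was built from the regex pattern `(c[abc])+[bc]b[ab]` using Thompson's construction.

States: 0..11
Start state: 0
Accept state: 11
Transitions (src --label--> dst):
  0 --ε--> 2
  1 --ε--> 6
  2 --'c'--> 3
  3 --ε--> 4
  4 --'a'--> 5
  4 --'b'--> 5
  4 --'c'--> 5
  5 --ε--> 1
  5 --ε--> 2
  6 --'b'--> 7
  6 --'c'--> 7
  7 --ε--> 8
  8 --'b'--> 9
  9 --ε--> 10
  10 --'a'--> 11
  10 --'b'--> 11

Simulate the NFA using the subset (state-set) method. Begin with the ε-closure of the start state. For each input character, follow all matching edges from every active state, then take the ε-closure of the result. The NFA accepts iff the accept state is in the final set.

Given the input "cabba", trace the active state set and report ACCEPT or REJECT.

initial (ε-close {0}): {0,2}
'c' @ 1: {3,4}
'a' @ 2: {1,2,5,6}
'b' @ 3: {7,8}
'b' @ 4: {9,10}
'a' @ 5: {11}  ✓accept
after full input: {11}  (accept=11 in)

Answer: ACCEPT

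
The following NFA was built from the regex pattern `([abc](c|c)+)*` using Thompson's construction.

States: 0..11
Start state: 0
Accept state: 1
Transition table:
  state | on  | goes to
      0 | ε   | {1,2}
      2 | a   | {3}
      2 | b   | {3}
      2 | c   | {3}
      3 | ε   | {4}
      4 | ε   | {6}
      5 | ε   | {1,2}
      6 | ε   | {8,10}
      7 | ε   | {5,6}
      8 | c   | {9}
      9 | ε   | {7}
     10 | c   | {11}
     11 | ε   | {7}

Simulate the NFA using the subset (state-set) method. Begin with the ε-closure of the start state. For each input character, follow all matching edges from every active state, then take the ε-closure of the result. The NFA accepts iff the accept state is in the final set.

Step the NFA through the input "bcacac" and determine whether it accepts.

initial (ε-close {0}): {0,1,2}
'b' @ 1: {3,4,6,8,10}
'c' @ 2: {1,2,5,6,7,8,9,10,11}  ✓accept
'a' @ 3: {3,4,6,8,10}
'c' @ 4: {1,2,5,6,7,8,9,10,11}  ✓accept
'a' @ 5: {3,4,6,8,10}
'c' @ 6: {1,2,5,6,7,8,9,10,11}  ✓accept
end set {1,2,5,6,7,8,9,10,11} — state 1 in

Answer: ACCEPT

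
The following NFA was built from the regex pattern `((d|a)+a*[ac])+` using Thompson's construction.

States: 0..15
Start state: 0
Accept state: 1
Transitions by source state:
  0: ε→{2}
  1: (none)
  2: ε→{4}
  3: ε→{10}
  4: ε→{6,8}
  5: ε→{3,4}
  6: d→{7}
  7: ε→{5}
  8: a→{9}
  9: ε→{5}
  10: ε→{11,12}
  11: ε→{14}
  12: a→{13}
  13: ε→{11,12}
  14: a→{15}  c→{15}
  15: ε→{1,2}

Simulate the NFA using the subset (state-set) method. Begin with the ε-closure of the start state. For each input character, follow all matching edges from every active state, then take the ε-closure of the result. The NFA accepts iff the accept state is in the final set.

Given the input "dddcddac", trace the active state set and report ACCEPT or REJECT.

start: ε-closure({0}) = {0,2,4,6,8}
'd' @ 1: {3,4,5,6,7,8,10,11,12,14}
'd' @ 2: {3,4,5,6,7,8,10,11,12,14}
'd' @ 3: {3,4,5,6,7,8,10,11,12,14}
'c' @ 4: {1,2,4,6,8,15}  (accept∈set)
'd' @ 5: {3,4,5,6,7,8,10,11,12,14}
'd' @ 6: {3,4,5,6,7,8,10,11,12,14}
'a' @ 7: {1,2,3,4,5,6,8,9,10,11,12,13,14,15}  (accept∈set)
'c' @ 8: {1,2,4,6,8,15}  (accept∈set)
final: {1,2,4,6,8,15}; accept 1 in set

Answer: ACCEPT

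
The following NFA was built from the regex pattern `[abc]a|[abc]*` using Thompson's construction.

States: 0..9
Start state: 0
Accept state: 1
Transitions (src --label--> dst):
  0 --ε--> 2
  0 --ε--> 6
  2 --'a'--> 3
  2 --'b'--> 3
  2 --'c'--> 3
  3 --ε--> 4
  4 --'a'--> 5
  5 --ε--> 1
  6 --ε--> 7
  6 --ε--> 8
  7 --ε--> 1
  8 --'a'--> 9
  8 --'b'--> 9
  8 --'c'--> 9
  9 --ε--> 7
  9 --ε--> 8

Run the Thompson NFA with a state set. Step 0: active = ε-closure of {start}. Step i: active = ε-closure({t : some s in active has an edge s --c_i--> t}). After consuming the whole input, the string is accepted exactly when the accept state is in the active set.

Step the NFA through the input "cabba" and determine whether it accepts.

start: ε-closure({0}) = {0,1,2,6,7,8}
'c' @ 1: {1,3,4,7,8,9}  ✓accept
'a' @ 2: {1,5,7,8,9}  ✓accept
'b' @ 3: {1,7,8,9}  ✓accept
'b' @ 4: {1,7,8,9}  ✓accept
'a' @ 5: {1,7,8,9}  ✓accept
after full input: {1,7,8,9}  (accept=1 in)

Answer: ACCEPT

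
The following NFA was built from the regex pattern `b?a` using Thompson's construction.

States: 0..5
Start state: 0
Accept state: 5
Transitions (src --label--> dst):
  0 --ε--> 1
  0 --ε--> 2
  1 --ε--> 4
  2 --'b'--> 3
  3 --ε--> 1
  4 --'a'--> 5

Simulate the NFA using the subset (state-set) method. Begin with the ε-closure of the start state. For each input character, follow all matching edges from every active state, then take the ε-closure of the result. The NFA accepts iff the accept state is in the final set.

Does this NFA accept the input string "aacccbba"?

Answer: REJECT

Derivation:
initial (ε-close {0}): {0,1,2,4}
'a' @ 1: {5}  (accept∈set)
'a' @ 2: {}  — dead — no transitions
rest 'cccbba' ignored (set empty)
after full input: {}  (accept=5 not in)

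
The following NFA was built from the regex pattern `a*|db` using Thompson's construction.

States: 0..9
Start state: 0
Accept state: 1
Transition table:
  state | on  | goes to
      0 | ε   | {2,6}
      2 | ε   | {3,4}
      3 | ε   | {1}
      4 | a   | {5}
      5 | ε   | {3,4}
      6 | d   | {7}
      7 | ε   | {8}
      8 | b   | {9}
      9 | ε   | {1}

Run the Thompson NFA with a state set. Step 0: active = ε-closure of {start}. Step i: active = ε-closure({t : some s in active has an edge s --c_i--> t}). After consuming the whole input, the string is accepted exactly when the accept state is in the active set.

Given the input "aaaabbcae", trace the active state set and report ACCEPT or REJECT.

initial (ε-close {0}): {0,1,2,3,4,6}
'a' @ 1: {1,3,4,5}  [accepting]
'a' @ 2: {1,3,4,5}  [accepting]
'a' @ 3: {1,3,4,5}  [accepting]
'a' @ 4: {1,3,4,5}  [accepting]
'b' @ 5: {}  — dead — no transitions
rest 'bcae' ignored (set empty)
final: {}; accept 1 not in set

Answer: REJECT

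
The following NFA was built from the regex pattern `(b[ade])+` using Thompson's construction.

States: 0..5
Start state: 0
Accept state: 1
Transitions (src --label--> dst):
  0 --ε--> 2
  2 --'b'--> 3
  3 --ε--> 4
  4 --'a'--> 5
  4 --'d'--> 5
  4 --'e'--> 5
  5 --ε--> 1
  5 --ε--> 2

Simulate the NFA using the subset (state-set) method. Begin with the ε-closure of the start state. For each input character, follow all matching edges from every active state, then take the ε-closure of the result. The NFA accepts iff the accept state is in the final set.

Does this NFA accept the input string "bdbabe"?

Answer: ACCEPT

Derivation:
start: ε-closure({0}) = {0,2}
'b' @ 1: {3,4}
'd' @ 2: {1,2,5}  [accepting]
'b' @ 3: {3,4}
'a' @ 4: {1,2,5}  [accepting]
'b' @ 5: {3,4}
'e' @ 6: {1,2,5}  [accepting]
final: {1,2,5}; accept 1 in set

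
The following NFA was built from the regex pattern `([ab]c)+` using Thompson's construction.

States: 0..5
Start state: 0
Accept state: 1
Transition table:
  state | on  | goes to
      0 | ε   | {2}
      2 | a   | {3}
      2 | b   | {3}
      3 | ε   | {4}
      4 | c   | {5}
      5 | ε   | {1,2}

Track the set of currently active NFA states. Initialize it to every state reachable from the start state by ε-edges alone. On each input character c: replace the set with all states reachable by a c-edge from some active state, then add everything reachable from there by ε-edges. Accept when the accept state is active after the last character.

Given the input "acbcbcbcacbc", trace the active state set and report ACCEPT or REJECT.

Answer: ACCEPT

Trace:
start: ε-closure({0}) = {0,2}
'a' @ 1: {3,4}
'c' @ 2: {1,2,5}  (accept∈set)
'b' @ 3: {3,4}
'c' @ 4: {1,2,5}  (accept∈set)
'b' @ 5: {3,4}
'c' @ 6: {1,2,5}  (accept∈set)
'b' @ 7: {3,4}
'c' @ 8: {1,2,5}  (accept∈set)
'a' @ 9: {3,4}
'c' @ 10: {1,2,5}  (accept∈set)
'b' @ 11: {3,4}
'c' @ 12: {1,2,5}  (accept∈set)
after full input: {1,2,5}  (accept=1 in)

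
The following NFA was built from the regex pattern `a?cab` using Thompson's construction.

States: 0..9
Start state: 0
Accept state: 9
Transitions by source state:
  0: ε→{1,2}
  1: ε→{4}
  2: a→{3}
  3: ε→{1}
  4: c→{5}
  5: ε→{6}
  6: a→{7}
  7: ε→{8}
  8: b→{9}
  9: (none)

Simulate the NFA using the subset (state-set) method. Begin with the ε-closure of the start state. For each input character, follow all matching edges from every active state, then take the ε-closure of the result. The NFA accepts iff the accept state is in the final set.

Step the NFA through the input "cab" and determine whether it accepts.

start: ε-closure({0}) = {0,1,2,4}
'c' @ 1: {5,6}
'a' @ 2: {7,8}
'b' @ 3: {9}  ✓accept
final: {9}; accept 9 in set

Answer: ACCEPT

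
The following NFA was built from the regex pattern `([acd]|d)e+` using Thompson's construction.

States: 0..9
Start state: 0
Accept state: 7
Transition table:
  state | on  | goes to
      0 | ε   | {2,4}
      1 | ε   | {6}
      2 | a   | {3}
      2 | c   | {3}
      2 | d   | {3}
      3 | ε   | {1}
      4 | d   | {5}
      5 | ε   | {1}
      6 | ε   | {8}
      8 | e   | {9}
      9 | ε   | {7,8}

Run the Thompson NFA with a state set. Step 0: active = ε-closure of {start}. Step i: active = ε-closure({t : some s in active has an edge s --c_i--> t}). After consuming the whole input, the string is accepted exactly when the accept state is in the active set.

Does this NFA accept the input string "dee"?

Answer: ACCEPT

Derivation:
start: ε-closure({0}) = {0,2,4}
'd' @ 1: {1,3,5,6,8}
'e' @ 2: {7,8,9}  (accept∈set)
'e' @ 3: {7,8,9}  (accept∈set)
final: {7,8,9}; accept 7 in set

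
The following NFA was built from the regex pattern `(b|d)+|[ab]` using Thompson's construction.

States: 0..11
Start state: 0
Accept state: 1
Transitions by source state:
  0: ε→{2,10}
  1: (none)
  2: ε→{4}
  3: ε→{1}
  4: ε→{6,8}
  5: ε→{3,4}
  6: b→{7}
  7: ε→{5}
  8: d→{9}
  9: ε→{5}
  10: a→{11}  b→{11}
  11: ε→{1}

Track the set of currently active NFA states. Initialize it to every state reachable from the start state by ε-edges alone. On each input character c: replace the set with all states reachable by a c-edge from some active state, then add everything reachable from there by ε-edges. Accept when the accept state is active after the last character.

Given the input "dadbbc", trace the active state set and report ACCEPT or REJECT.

Answer: REJECT

Steps:
S₀ = ε-closure({0}) = {0,2,4,6,8,10}
'd' @ 1: {1,3,4,5,6,8,9}  (accept∈set)
'a' @ 2: {}  — no active states
rest 'dbbc' ignored (set empty)
end set {} — state 1 not in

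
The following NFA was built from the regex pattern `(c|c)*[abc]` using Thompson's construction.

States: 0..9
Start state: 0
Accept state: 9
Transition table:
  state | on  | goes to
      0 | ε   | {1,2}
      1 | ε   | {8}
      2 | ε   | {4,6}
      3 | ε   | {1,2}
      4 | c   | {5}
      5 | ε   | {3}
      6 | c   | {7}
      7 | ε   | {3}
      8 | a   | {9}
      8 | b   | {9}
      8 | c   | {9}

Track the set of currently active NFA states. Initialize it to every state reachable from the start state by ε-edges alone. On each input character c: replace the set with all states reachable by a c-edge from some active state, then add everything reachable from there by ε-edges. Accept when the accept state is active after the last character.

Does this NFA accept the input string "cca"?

initial (ε-close {0}): {0,1,2,4,6,8}
'c' @ 1: {1,2,3,4,5,6,7,8,9}  (accept∈set)
'c' @ 2: {1,2,3,4,5,6,7,8,9}  (accept∈set)
'a' @ 3: {9}  (accept∈set)
end set {9} — state 9 in

Answer: ACCEPT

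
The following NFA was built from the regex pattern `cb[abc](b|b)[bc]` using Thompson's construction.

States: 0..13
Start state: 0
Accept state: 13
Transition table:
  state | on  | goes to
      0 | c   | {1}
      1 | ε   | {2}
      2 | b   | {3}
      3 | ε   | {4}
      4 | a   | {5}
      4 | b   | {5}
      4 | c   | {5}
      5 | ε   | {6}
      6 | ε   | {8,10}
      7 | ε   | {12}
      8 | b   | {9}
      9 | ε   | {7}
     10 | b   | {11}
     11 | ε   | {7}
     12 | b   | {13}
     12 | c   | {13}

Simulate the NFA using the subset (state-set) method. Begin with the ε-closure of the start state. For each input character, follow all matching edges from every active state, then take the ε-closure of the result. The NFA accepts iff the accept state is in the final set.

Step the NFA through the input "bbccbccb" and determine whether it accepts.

Answer: REJECT

Trace:
start: ε-closure({0}) = {0}
'b' @ 1: {}  — dead — no transitions
rest 'bccbccb' ignored (set empty)
end set {} — state 13 not in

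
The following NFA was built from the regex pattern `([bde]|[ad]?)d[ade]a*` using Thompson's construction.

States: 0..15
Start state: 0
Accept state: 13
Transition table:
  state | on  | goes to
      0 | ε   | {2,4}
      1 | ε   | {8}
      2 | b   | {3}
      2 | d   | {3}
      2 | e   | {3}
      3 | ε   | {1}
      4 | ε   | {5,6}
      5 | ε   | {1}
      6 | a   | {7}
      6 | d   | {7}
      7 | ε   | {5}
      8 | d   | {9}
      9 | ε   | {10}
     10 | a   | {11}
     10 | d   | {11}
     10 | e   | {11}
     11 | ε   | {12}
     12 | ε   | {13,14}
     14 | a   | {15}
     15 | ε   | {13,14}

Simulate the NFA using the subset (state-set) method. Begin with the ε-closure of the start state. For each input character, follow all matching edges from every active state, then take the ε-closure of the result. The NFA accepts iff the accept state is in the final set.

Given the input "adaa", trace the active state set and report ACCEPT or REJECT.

start: ε-closure({0}) = {0,1,2,4,5,6,8}
'a' @ 1: {1,5,7,8}
'd' @ 2: {9,10}
'a' @ 3: {11,12,13,14}  ✓accept
'a' @ 4: {13,14,15}  ✓accept
final: {13,14,15}; accept 13 in set

Answer: ACCEPT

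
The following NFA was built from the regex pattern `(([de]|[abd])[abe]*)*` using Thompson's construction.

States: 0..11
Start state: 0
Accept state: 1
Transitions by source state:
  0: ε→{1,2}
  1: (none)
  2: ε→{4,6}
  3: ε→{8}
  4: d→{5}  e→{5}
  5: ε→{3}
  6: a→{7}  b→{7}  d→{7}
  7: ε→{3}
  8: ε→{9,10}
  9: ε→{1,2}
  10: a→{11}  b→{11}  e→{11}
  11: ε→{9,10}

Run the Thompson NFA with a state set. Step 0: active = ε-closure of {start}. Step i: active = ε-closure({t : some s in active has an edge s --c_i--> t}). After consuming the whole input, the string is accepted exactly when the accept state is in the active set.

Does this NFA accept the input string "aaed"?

start: ε-closure({0}) = {0,1,2,4,6}
'a' @ 1: {1,2,3,4,6,7,8,9,10}  [accepting]
'a' @ 2: {1,2,3,4,6,7,8,9,10,11}  [accepting]
'e' @ 3: {1,2,3,4,5,6,8,9,10,11}  [accepting]
'd' @ 4: {1,2,3,4,5,6,7,8,9,10}  [accepting]
after full input: {1,2,3,4,5,6,7,8,9,10}  (accept=1 in)

Answer: ACCEPT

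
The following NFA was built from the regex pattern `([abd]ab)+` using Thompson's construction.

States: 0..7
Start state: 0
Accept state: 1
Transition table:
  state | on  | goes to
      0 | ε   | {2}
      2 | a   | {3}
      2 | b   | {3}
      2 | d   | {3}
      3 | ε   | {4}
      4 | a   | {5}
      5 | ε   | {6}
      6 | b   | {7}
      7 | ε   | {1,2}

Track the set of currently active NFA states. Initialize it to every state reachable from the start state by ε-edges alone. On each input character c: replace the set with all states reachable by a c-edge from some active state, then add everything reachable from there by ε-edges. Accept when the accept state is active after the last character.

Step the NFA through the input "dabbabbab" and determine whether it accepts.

Answer: ACCEPT

Derivation:
start: ε-closure({0}) = {0,2}
'd' @ 1: {3,4}
'a' @ 2: {5,6}
'b' @ 3: {1,2,7}  [accepting]
'b' @ 4: {3,4}
'a' @ 5: {5,6}
'b' @ 6: {1,2,7}  [accepting]
'b' @ 7: {3,4}
'a' @ 8: {5,6}
'b' @ 9: {1,2,7}  [accepting]
after full input: {1,2,7}  (accept=1 in)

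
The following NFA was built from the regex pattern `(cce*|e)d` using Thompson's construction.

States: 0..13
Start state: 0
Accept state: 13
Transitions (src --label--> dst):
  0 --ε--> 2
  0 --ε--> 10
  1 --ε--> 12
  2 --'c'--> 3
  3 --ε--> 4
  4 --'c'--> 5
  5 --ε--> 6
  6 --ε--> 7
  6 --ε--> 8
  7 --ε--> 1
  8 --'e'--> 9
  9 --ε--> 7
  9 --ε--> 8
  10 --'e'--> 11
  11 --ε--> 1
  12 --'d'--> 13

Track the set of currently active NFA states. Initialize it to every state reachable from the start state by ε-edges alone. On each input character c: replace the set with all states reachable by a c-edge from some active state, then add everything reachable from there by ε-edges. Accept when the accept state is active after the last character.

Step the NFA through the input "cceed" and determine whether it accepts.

Answer: ACCEPT

Steps:
start: ε-closure({0}) = {0,2,10}
'c' @ 1: {3,4}
'c' @ 2: {1,5,6,7,8,12}
'e' @ 3: {1,7,8,9,12}
'e' @ 4: {1,7,8,9,12}
'd' @ 5: {13}  ✓accept
final: {13}; accept 13 in set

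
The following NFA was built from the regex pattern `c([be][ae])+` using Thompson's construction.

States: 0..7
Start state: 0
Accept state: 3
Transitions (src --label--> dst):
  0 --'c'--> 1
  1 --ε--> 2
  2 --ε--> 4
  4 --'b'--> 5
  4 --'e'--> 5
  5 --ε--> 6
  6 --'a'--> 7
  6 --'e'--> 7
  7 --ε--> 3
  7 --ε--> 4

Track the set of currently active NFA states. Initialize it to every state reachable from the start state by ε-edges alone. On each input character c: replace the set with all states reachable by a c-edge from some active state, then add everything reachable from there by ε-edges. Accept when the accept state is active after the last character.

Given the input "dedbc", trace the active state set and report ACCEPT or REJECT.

initial (ε-close {0}): {0}
'd' @ 1: {}  — state set empty
rest 'edbc' ignored (set empty)
final: {}; accept 3 not in set

Answer: REJECT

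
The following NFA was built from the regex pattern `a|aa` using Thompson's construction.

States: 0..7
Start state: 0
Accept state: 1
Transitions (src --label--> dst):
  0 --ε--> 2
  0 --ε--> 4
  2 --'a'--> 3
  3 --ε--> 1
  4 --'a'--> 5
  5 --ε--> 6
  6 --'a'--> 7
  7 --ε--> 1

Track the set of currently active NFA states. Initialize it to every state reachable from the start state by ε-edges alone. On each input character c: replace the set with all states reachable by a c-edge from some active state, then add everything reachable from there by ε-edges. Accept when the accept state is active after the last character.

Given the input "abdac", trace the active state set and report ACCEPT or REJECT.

Answer: REJECT

Derivation:
initial (ε-close {0}): {0,2,4}
'a' @ 1: {1,3,5,6}  ✓accept
'b' @ 2: {}  — no active states
rest 'dac' ignored (set empty)
final: {}; accept 1 not in set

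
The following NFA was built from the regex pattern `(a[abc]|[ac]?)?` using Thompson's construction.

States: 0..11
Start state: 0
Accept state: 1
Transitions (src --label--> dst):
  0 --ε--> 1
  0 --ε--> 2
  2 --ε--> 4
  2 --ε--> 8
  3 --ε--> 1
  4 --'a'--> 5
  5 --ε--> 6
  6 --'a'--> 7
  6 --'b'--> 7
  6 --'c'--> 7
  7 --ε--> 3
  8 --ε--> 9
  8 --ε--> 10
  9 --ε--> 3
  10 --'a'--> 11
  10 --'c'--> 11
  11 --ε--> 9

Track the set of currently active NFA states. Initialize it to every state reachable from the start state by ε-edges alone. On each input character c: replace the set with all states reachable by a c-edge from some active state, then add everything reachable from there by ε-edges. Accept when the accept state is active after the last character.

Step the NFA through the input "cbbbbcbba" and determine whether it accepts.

initial (ε-close {0}): {0,1,2,3,4,8,9,10}
'c' @ 1: {1,3,9,11}  ✓accept
'b' @ 2: {}  — state set empty
rest 'bbbcbba' ignored (set empty)
final: {}; accept 1 not in set

Answer: REJECT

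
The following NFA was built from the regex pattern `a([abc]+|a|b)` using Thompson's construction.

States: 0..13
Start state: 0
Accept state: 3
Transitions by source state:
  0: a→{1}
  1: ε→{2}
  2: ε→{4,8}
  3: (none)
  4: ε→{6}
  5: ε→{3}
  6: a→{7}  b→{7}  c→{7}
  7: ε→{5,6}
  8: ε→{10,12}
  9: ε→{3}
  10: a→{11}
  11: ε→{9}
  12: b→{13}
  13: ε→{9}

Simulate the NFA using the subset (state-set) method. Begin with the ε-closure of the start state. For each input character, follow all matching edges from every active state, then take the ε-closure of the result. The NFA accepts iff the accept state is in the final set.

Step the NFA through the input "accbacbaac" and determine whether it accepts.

S₀ = ε-closure({0}) = {0}
'a' @ 1: {1,2,4,6,8,10,12}
'c' @ 2: {3,5,6,7}  (accept∈set)
'c' @ 3: {3,5,6,7}  (accept∈set)
'b' @ 4: {3,5,6,7}  (accept∈set)
'a' @ 5: {3,5,6,7}  (accept∈set)
'c' @ 6: {3,5,6,7}  (accept∈set)
'b' @ 7: {3,5,6,7}  (accept∈set)
'a' @ 8: {3,5,6,7}  (accept∈set)
'a' @ 9: {3,5,6,7}  (accept∈set)
'c' @ 10: {3,5,6,7}  (accept∈set)
after full input: {3,5,6,7}  (accept=3 in)

Answer: ACCEPT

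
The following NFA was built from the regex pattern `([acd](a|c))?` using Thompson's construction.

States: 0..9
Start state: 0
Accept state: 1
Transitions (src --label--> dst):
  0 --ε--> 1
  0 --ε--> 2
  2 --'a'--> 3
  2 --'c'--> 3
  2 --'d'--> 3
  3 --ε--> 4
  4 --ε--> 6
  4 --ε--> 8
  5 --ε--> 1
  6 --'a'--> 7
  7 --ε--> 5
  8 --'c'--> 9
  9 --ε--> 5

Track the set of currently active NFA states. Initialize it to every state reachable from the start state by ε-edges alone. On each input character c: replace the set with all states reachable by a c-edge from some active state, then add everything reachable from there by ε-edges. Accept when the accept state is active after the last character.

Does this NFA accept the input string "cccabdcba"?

start: ε-closure({0}) = {0,1,2}
'c' @ 1: {3,4,6,8}
'c' @ 2: {1,5,9}  [accepting]
'c' @ 3: {}  — dead — no transitions
rest 'abdcba' ignored (set empty)
after full input: {}  (accept=1 not in)

Answer: REJECT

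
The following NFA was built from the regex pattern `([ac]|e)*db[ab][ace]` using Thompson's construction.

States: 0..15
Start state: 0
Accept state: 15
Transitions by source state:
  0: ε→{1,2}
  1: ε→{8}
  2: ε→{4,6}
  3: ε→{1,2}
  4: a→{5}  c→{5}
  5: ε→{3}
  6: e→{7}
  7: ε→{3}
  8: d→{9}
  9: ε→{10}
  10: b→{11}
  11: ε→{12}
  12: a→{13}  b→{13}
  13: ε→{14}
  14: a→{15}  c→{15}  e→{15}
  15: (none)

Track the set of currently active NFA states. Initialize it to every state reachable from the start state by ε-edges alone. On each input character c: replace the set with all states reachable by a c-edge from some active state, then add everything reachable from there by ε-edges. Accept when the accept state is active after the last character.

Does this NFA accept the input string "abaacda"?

Answer: REJECT

Derivation:
initial (ε-close {0}): {0,1,2,4,6,8}
'a' @ 1: {1,2,3,4,5,6,8}
'b' @ 2: {}  — no active states
rest 'aacda' ignored (set empty)
after full input: {}  (accept=15 not in)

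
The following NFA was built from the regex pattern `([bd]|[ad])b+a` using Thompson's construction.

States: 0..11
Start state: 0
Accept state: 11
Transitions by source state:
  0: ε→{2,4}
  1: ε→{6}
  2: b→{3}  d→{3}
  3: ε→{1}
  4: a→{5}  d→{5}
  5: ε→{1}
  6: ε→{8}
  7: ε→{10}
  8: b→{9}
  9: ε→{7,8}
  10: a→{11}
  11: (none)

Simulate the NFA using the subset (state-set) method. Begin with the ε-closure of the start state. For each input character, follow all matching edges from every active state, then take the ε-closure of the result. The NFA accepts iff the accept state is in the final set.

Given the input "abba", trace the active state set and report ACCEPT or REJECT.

start: ε-closure({0}) = {0,2,4}
'a' @ 1: {1,5,6,8}
'b' @ 2: {7,8,9,10}
'b' @ 3: {7,8,9,10}
'a' @ 4: {11}  [accepting]
final: {11}; accept 11 in set

Answer: ACCEPT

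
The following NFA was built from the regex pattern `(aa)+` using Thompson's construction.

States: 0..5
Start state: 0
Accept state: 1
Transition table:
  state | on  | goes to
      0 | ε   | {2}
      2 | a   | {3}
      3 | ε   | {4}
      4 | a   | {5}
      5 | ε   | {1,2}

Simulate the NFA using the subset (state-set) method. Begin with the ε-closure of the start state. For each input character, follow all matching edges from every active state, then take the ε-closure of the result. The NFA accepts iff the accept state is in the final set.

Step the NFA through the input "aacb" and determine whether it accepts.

Answer: REJECT

Steps:
start: ε-closure({0}) = {0,2}
'a' @ 1: {3,4}
'a' @ 2: {1,2,5}  ✓accept
'c' @ 3: {}  — state set empty
rest 'b' ignored (set empty)
end set {} — state 1 not in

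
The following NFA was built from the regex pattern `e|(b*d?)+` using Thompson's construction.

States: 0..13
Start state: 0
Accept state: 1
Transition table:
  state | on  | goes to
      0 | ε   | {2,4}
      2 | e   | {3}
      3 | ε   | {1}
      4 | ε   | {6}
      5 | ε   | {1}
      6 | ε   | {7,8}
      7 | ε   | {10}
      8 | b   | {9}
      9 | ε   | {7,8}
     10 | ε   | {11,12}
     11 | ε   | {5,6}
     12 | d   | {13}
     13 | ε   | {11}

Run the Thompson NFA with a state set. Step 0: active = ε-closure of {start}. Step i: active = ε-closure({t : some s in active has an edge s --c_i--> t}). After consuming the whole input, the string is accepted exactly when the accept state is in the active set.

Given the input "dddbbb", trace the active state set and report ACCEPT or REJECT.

Answer: ACCEPT

Steps:
start: ε-closure({0}) = {0,1,2,4,5,6,7,8,10,11,12}
'd' @ 1: {1,5,6,7,8,10,11,12,13}  [accepting]
'd' @ 2: {1,5,6,7,8,10,11,12,13}  [accepting]
'd' @ 3: {1,5,6,7,8,10,11,12,13}  [accepting]
'b' @ 4: {1,5,6,7,8,9,10,11,12}  [accepting]
'b' @ 5: {1,5,6,7,8,9,10,11,12}  [accepting]
'b' @ 6: {1,5,6,7,8,9,10,11,12}  [accepting]
after full input: {1,5,6,7,8,9,10,11,12}  (accept=1 in)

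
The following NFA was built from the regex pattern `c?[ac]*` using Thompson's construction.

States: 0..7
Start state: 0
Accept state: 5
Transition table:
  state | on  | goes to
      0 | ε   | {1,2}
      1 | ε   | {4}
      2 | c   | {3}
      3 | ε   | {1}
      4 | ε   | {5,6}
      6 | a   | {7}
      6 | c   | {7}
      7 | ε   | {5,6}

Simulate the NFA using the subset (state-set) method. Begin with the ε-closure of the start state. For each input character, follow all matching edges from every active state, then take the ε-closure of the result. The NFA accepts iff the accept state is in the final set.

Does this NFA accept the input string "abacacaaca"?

S₀ = ε-closure({0}) = {0,1,2,4,5,6}
'a' @ 1: {5,6,7}  (accept∈set)
'b' @ 2: {}  — dead — no transitions
rest 'acacaaca' ignored (set empty)
end set {} — state 5 not in

Answer: REJECT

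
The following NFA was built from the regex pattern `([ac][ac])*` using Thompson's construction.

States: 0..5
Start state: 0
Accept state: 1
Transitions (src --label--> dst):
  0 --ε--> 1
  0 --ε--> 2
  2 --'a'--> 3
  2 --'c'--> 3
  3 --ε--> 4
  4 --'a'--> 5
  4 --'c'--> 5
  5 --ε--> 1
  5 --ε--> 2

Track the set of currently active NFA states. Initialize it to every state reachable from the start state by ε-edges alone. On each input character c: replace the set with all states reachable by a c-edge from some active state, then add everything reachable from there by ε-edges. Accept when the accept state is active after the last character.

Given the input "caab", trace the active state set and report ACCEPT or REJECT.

Answer: REJECT

Steps:
S₀ = ε-closure({0}) = {0,1,2}
'c' @ 1: {3,4}
'a' @ 2: {1,2,5}  [accepting]
'a' @ 3: {3,4}
'b' @ 4: {}  — state set empty
end set {} — state 1 not in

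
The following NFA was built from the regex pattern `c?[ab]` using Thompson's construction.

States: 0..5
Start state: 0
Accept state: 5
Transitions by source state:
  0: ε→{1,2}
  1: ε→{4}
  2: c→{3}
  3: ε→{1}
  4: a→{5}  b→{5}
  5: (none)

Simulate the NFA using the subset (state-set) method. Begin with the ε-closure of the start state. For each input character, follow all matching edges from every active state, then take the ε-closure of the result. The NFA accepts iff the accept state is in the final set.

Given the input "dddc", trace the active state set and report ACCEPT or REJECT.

Answer: REJECT

Derivation:
start: ε-closure({0}) = {0,1,2,4}
'd' @ 1: {}  — dead — no transitions
rest 'ddc' ignored (set empty)
final: {}; accept 5 not in set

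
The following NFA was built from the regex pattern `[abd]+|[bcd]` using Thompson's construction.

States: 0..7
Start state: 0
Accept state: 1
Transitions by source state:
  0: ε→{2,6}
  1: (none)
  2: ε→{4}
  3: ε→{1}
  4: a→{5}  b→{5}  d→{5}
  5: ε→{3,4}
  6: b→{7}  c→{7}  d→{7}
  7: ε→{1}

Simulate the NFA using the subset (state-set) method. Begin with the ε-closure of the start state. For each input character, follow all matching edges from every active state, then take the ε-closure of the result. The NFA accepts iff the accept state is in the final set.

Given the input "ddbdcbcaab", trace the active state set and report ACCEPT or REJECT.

Answer: REJECT

Steps:
start: ε-closure({0}) = {0,2,4,6}
'd' @ 1: {1,3,4,5,7}  (accept∈set)
'd' @ 2: {1,3,4,5}  (accept∈set)
'b' @ 3: {1,3,4,5}  (accept∈set)
'd' @ 4: {1,3,4,5}  (accept∈set)
'c' @ 5: {}  — dead — no transitions
rest 'bcaab' ignored (set empty)
after full input: {}  (accept=1 not in)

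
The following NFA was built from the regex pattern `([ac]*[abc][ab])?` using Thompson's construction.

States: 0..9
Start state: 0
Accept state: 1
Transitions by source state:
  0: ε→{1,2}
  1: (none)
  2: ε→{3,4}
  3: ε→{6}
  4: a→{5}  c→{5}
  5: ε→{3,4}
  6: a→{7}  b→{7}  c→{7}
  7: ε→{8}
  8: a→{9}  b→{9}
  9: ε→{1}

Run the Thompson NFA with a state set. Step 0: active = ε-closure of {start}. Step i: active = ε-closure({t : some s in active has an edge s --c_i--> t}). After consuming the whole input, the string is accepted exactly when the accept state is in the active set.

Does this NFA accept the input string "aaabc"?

Answer: REJECT

Derivation:
start: ε-closure({0}) = {0,1,2,3,4,6}
'a' @ 1: {3,4,5,6,7,8}
'a' @ 2: {1,3,4,5,6,7,8,9}  ✓accept
'a' @ 3: {1,3,4,5,6,7,8,9}  ✓accept
'b' @ 4: {1,7,8,9}  ✓accept
'c' @ 5: {}  — dead — no transitions
final: {}; accept 1 not in set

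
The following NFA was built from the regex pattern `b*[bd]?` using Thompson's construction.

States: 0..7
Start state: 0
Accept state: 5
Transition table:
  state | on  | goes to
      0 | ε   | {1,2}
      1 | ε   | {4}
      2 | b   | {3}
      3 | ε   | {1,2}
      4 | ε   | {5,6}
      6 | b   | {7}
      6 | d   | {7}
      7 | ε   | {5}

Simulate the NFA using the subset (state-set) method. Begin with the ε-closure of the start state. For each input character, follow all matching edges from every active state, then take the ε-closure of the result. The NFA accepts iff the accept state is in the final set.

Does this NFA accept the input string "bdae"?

start: ε-closure({0}) = {0,1,2,4,5,6}
'b' @ 1: {1,2,3,4,5,6,7}  (accept∈set)
'd' @ 2: {5,7}  (accept∈set)
'a' @ 3: {}  — no active states
rest 'e' ignored (set empty)
after full input: {}  (accept=5 not in)

Answer: REJECT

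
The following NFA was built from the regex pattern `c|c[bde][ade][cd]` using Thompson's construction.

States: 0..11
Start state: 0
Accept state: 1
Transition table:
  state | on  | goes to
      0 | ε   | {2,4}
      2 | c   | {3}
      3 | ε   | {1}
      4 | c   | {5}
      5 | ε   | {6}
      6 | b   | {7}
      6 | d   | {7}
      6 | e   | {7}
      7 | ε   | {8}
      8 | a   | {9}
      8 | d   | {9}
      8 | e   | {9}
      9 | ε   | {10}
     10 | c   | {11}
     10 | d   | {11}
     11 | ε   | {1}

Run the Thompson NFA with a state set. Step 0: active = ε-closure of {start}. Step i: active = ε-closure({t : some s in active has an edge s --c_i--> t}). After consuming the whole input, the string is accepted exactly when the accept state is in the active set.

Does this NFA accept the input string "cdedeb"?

Answer: REJECT

Steps:
start: ε-closure({0}) = {0,2,4}
'c' @ 1: {1,3,5,6}  [accepting]
'd' @ 2: {7,8}
'e' @ 3: {9,10}
'd' @ 4: {1,11}  [accepting]
'e' @ 5: {}  — state set empty
rest 'b' ignored (set empty)
after full input: {}  (accept=1 not in)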